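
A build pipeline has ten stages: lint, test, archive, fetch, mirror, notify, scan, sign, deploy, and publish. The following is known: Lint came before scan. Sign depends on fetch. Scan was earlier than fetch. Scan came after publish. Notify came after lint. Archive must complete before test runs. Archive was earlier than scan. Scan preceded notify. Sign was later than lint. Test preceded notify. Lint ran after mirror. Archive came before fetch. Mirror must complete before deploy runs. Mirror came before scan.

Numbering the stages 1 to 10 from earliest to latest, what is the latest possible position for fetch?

9

Fetch must come before sign — 1 stage forced after it.
Everything else can be placed before fetch in some valid order, so fetch can sit as late as position 10 − 1 = 9.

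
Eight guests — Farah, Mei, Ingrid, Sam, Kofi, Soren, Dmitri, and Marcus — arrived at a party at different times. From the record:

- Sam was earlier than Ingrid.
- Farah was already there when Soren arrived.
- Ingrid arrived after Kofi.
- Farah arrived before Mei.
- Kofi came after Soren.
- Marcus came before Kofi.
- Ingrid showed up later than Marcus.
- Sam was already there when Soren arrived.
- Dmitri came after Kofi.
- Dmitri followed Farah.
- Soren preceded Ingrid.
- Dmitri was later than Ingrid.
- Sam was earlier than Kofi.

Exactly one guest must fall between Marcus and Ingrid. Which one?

Kofi

Tracing the constraints gives Marcus → Kofi → Ingrid, so Kofi sits after Marcus and before Ingrid.
No other guest is forced both after Marcus and before Ingrid.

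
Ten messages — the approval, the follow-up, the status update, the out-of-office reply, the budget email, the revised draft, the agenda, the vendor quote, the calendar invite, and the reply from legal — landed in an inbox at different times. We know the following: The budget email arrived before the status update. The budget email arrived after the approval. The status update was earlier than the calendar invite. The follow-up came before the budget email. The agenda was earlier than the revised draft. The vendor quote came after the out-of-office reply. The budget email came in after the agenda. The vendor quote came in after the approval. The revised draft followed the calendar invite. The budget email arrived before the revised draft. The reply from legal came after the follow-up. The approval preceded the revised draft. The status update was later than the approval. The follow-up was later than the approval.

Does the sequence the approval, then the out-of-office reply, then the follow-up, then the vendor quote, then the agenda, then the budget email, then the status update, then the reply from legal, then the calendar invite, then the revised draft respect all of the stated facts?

yes

Check each stated constraint against the proposed order — e.g. the approval is ahead of the status update; the approval is ahead of the revised draft. Every pair is in the required order; nothing is violated.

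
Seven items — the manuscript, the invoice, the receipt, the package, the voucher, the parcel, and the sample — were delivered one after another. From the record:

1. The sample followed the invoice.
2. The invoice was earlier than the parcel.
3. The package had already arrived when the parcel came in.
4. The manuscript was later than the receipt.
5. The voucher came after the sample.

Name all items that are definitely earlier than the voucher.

the invoice, the sample

Directly stated before the voucher: the sample.
The invoice reaches the voucher via the invoice → the sample → the voucher.
No chain forces the parcel (or any of the others) ahead of the voucher.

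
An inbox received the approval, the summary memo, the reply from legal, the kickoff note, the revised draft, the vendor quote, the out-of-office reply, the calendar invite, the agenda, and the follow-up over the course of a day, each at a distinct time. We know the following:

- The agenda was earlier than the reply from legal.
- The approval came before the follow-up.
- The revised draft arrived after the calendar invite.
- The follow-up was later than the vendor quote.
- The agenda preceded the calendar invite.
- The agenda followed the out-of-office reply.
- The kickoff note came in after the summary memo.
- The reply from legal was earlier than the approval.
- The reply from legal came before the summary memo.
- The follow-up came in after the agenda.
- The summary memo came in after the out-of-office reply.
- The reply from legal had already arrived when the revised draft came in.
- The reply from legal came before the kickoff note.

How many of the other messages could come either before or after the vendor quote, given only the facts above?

Forced after the vendor quote: the follow-up.
That leaves the agenda, the approval, the calendar invite, the kickoff note, the out-of-office reply, the reply from legal, the revised draft, and the summary memo with no forced order relative to the vendor quote — 8.

8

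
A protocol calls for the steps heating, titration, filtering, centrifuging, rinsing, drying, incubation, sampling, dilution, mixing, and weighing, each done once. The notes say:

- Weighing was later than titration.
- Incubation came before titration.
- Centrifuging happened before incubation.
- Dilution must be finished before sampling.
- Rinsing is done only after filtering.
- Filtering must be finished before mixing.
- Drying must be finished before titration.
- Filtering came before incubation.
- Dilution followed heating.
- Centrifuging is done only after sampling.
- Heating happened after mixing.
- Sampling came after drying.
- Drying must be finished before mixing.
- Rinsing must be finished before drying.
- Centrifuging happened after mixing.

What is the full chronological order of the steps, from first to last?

The constraints fix every adjacent pair, so only one ordering works:
filtering → rinsing → drying → mixing → heating → dilution → sampling → centrifuging → incubation → titration → weighing.

filtering, rinsing, drying, mixing, heating, dilution, sampling, centrifuging, incubation, titration, weighing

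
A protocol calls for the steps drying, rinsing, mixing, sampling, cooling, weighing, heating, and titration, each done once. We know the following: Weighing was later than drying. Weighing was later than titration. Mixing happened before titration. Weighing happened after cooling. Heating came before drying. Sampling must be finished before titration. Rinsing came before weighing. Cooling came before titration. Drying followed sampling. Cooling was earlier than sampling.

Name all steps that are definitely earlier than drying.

Directly stated before drying: heating and sampling.
Cooling reaches drying via cooling → sampling → drying.

cooling, heating, sampling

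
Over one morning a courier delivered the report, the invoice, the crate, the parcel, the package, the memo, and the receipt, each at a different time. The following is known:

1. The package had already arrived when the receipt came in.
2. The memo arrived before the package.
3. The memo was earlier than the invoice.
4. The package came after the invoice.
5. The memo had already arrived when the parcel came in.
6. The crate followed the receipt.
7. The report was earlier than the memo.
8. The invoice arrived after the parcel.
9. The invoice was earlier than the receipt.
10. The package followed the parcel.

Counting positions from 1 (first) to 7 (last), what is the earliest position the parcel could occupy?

3

The memo and the report must both come before the parcel — 2 forced predecessors.
Nothing else is forced ahead of the parcel, so its earliest slot is position 2 + 1 = 3.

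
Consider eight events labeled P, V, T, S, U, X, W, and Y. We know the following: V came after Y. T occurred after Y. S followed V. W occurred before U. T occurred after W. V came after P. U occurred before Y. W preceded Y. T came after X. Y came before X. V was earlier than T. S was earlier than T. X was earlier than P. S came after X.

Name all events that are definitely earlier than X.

Directly stated before X: Y.
U reaches X via U → Y → X.
W reaches X via W → Y → X.

U, W, Y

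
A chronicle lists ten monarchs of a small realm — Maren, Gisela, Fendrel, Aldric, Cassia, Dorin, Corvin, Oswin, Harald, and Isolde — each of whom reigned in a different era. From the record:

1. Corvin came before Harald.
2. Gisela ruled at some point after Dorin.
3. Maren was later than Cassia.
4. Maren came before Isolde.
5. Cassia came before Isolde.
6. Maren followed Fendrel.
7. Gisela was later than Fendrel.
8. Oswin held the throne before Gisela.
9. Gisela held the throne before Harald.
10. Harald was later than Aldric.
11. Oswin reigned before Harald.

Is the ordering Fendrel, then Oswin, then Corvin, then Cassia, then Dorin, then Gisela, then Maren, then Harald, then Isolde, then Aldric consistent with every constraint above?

The constraints require Aldric before Harald, but in the proposed sequence Harald appears ahead of Aldric. That one violation is enough.

no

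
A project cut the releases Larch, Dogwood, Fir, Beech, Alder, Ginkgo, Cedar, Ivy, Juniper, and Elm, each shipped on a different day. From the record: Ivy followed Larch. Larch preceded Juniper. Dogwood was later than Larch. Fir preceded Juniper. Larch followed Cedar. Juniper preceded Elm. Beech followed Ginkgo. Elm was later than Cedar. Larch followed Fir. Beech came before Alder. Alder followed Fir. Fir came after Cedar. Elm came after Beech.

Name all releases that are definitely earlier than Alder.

Beech, Cedar, Fir, Ginkgo

Directly stated before Alder: Beech and Fir.
Cedar reaches Alder via Cedar → Fir → Alder.
Ginkgo reaches Alder via Ginkgo → Beech → Alder.
No chain forces Elm (or any of the others) ahead of Alder.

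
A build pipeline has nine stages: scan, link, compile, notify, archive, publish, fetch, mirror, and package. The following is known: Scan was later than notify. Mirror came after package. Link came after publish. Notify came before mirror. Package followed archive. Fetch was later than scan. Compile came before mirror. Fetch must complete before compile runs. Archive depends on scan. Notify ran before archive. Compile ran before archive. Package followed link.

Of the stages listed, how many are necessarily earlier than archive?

4

Directly stated before archive: compile, notify, and scan.
Fetch reaches archive via fetch → compile → archive.
That's compile, fetch, notify, and scan — 4 in all.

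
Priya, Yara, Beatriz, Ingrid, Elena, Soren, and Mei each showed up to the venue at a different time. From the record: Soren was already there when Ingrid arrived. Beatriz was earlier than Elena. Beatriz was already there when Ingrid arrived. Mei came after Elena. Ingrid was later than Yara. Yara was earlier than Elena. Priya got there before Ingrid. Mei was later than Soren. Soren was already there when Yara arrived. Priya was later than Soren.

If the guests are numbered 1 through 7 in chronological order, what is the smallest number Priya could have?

Soren must come before Priya — 1 forced predecessor.
Nothing else is forced ahead of Priya, so their earliest slot is position 1 + 1 = 2.

2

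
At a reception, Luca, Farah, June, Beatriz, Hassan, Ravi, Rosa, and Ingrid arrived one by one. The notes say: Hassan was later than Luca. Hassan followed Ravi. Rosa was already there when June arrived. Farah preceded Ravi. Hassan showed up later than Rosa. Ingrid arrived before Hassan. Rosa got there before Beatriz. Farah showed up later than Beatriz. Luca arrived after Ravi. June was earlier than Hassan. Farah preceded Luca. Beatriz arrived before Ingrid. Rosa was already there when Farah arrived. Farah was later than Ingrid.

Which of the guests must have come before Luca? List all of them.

Directly stated before Luca: Farah and Ravi.
Beatriz reaches Luca via Beatriz → Farah → Luca.
Ingrid reaches Luca via Ingrid → Farah → Luca.
Rosa reaches Luca via Rosa → Farah → Luca.
No chain forces Hassan (or any of the others) ahead of Luca.

Beatriz, Farah, Ingrid, Ravi, Rosa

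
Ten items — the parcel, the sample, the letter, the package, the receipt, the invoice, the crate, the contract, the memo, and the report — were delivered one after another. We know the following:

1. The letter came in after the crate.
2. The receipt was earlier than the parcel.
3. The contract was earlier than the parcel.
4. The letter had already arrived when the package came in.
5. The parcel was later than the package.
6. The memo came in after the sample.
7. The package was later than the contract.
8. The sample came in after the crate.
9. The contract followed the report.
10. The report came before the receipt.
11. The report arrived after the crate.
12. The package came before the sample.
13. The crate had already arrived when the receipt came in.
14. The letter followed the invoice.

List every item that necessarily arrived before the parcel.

the contract, the crate, the invoice, the letter, the package, the receipt, the report

Directly stated before the parcel: the contract, the package, and the receipt.
The crate reaches the parcel via the crate → the receipt → the parcel.
The invoice reaches the parcel via the invoice → the letter → the package → the parcel.
The letter reaches the parcel via the letter → the package → the parcel.
Likewise the report reaches the parcel by chaining the stated constraints.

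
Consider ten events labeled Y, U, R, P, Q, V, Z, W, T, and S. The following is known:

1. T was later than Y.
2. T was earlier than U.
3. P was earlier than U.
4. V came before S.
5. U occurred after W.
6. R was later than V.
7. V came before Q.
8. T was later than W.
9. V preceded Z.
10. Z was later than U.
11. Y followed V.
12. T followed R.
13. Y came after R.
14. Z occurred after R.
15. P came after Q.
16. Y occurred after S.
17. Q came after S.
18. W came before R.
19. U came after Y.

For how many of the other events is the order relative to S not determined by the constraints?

2

Forced before S: V; forced after S: P, Q, T, U, Y, and Z.
That leaves R and W with no forced order relative to S — 2.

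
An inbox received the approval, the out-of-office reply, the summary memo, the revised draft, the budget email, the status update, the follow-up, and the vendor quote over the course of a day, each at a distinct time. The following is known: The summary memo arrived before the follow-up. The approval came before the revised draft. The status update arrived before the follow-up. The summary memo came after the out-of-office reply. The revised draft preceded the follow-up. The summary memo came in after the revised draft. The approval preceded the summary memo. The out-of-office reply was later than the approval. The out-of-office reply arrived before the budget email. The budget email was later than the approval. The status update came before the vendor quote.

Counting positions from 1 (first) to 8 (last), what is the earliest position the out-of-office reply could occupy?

2

The approval must come before the out-of-office reply — 1 forced predecessor.
Nothing else is forced ahead of the out-of-office reply, so its earliest slot is position 1 + 1 = 2.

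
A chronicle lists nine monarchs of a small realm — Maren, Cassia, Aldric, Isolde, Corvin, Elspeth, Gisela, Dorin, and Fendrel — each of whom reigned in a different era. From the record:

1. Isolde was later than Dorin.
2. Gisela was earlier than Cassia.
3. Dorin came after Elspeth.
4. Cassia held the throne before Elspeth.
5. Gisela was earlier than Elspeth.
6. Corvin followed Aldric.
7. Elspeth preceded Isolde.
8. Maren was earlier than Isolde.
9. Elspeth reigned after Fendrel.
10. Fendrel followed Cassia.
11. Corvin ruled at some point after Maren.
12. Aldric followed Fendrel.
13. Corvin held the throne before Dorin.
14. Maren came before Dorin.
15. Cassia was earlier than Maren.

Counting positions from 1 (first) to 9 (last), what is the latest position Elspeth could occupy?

7

Elspeth must come before Dorin and Isolde — 2 rulers forced after them.
Everything else can be placed before Elspeth in some valid order, so Elspeth can sit as late as position 9 − 2 = 7.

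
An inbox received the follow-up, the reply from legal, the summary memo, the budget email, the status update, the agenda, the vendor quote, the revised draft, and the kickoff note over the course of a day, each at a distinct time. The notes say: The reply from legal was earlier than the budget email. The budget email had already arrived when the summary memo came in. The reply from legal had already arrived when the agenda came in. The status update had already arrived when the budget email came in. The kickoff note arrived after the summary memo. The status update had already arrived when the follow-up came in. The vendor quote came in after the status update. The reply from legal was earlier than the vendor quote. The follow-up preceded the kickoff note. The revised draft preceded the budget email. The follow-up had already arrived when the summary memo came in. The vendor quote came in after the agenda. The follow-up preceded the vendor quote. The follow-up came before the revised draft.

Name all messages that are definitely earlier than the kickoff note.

Directly stated before the kickoff note: the follow-up and the summary memo.
The budget email reaches the kickoff note via the budget email → the summary memo → the kickoff note.
The reply from legal reaches the kickoff note via the reply from legal → the budget email → the summary memo → the kickoff note.
The revised draft reaches the kickoff note via the revised draft → the budget email → the summary memo → the kickoff note.
Likewise the status update reaches the kickoff note by chaining the stated constraints.
No chain forces the agenda (or any of the others) ahead of the kickoff note.

the budget email, the follow-up, the reply from legal, the revised draft, the status update, the summary memo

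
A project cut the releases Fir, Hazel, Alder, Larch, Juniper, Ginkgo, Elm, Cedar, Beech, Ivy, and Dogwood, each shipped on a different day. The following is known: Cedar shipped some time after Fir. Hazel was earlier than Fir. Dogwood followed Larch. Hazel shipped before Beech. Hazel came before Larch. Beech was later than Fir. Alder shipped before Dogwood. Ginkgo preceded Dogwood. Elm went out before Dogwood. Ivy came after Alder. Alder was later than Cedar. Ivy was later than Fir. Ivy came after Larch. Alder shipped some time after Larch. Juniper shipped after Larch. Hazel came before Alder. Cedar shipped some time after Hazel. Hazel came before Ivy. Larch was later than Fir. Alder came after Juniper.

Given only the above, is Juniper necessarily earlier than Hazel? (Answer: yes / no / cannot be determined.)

no

Tracing the constraints gives Hazel → Larch → Juniper, so Hazel must come before Juniper.
That means Juniper cannot be before Hazel.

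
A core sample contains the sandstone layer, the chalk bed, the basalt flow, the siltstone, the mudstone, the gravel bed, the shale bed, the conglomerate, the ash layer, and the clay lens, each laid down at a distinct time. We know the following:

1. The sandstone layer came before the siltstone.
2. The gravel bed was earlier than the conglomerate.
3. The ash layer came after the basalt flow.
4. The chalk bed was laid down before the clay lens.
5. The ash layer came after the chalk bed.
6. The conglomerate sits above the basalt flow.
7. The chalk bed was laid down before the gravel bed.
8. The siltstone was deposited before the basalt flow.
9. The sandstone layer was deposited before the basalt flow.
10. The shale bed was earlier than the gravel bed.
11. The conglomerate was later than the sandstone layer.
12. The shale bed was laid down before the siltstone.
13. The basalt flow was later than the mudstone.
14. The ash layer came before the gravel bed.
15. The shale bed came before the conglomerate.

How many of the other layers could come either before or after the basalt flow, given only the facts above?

2

Forced before the basalt flow: the mudstone, the sandstone layer, the shale bed, and the siltstone; forced after the basalt flow: the ash layer, the conglomerate, and the gravel bed.
That leaves the chalk bed and the clay lens with no forced order relative to the basalt flow — 2.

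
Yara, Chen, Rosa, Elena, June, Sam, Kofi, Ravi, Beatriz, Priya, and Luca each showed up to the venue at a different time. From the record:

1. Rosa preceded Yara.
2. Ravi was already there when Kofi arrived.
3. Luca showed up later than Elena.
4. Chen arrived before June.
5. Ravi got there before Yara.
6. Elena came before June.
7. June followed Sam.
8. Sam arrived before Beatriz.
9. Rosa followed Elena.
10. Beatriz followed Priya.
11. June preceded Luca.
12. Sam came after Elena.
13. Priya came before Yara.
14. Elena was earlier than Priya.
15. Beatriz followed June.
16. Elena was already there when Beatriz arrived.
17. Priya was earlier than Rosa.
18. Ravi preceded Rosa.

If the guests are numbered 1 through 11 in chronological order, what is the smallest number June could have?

Chen, Elena, and Sam must all come before June — 3 forced predecessors.
Nothing else is forced ahead of June, so their earliest slot is position 3 + 1 = 4.

4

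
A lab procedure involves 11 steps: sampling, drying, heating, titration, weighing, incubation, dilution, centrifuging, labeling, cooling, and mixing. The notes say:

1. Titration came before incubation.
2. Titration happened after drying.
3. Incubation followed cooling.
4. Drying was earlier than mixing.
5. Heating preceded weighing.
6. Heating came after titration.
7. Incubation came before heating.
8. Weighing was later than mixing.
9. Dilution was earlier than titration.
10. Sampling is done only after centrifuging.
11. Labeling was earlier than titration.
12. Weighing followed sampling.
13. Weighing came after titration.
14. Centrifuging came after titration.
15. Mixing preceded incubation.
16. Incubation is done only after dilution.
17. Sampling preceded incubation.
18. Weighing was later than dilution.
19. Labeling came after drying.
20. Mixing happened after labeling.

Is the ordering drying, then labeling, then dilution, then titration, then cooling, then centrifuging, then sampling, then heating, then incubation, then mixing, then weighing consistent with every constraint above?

no

The constraints require incubation before heating, but in the proposed sequence heating appears ahead of incubation. That one violation is enough.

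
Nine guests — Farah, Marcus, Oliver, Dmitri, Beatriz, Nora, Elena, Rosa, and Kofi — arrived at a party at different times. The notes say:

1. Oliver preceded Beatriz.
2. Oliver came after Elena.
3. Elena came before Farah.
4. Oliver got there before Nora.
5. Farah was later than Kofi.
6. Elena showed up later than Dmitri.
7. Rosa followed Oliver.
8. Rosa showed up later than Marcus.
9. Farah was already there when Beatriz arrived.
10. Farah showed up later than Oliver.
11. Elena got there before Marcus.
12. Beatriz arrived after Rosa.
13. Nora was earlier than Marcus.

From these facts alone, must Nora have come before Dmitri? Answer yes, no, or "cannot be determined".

Tracing the constraints gives Dmitri → Elena → Oliver → Nora, so Dmitri must come before Nora.
That means Nora cannot be before Dmitri.

no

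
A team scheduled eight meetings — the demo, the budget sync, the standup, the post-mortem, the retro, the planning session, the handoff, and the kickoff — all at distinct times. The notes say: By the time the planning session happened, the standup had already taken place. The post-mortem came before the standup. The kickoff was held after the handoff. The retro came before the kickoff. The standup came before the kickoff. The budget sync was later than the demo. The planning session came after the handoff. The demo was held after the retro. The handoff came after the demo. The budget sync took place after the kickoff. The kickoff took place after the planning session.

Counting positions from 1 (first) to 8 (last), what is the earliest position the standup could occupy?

The post-mortem must come before the standup — 1 forced predecessor.
Nothing else is forced ahead of the standup, so its earliest slot is position 1 + 1 = 2.

2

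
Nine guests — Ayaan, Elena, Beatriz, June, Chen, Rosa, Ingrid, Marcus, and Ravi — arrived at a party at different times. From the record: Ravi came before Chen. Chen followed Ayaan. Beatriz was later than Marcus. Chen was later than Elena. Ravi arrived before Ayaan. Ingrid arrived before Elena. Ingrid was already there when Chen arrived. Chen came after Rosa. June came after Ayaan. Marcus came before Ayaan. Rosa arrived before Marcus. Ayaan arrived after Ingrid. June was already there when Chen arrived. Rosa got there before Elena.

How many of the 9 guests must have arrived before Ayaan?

Directly stated before Ayaan: Ingrid, Marcus, and Ravi.
Rosa reaches Ayaan via Rosa → Marcus → Ayaan.
No chain forces Chen (or any of the others) ahead of Ayaan.
That's Ingrid, Marcus, Ravi, and Rosa — 4 in all.

4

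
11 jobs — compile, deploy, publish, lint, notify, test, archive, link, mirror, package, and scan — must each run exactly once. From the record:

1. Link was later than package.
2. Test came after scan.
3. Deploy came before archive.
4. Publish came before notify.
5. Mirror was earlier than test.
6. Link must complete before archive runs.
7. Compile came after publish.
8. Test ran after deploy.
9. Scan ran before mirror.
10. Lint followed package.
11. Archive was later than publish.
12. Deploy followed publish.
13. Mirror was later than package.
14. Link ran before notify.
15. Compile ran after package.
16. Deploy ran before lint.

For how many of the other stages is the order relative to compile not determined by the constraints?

Forced before compile: package and publish.
That leaves archive, deploy, link, lint, mirror, notify, scan, and test with no forced order relative to compile — 8.

8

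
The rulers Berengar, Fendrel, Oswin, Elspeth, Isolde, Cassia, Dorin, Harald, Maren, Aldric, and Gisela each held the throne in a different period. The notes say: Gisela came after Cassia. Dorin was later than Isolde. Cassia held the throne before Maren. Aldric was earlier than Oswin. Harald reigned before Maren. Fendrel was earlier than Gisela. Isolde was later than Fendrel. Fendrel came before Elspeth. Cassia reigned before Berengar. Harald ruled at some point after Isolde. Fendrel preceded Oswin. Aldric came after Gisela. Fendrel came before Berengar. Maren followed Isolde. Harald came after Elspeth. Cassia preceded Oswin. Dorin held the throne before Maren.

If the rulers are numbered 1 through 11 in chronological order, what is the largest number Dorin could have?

Dorin must come before Maren — 1 ruler forced after them.
Everything else can be placed before Dorin in some valid order, so Dorin can sit as late as position 11 − 1 = 10.

10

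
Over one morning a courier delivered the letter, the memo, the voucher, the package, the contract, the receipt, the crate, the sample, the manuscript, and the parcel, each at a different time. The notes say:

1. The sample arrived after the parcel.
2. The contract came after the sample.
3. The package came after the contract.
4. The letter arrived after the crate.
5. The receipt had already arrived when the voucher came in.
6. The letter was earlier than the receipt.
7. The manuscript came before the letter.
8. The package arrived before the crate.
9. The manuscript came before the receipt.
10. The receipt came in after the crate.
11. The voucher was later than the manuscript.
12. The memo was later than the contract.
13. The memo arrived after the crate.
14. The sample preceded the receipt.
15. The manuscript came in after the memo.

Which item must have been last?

Every other item has a chain of constraints placing it before the voucher, so the voucher is last.

the voucher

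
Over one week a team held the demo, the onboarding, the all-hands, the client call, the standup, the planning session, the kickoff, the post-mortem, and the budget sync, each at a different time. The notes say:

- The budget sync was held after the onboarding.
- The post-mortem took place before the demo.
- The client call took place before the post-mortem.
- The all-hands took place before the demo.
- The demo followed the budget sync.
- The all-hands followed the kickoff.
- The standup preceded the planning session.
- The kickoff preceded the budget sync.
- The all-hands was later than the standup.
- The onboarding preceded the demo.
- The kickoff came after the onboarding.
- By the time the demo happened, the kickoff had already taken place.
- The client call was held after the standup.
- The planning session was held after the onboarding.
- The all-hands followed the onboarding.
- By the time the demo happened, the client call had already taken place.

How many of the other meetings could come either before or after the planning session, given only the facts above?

Forced before the planning session: the onboarding and the standup.
That leaves the all-hands, the budget sync, the client call, the demo, the kickoff, and the post-mortem with no forced order relative to the planning session — 6.

6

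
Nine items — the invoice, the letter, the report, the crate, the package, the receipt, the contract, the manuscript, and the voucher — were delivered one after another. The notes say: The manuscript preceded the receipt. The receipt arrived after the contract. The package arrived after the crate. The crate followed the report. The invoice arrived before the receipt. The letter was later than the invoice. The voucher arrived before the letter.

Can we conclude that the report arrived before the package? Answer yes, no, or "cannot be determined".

yes

Chain the constraints: the report → the crate → the package. Each link is directly stated, so the report comes before the package.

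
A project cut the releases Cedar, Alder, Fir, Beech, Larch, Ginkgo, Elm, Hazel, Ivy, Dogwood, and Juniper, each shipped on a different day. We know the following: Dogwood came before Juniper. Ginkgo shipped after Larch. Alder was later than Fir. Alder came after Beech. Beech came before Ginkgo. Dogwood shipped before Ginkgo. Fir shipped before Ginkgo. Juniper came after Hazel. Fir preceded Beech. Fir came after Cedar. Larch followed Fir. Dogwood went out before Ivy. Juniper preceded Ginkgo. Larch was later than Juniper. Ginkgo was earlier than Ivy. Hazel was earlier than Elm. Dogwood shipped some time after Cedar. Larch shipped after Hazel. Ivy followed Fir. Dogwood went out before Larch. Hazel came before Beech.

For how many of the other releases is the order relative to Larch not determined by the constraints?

3

Forced before Larch: Cedar, Dogwood, Fir, Hazel, and Juniper; forced after Larch: Ginkgo and Ivy.
That leaves Alder, Beech, and Elm with no forced order relative to Larch — 3.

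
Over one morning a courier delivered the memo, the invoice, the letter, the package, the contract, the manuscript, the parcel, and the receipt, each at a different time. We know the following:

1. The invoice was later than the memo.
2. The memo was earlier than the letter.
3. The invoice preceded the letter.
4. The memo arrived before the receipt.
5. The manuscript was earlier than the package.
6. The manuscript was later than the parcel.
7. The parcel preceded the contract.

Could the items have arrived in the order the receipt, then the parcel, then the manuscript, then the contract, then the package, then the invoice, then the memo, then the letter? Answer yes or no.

no

The constraints require the memo before the receipt, but in the proposed sequence the receipt appears ahead of the memo. That one violation is enough.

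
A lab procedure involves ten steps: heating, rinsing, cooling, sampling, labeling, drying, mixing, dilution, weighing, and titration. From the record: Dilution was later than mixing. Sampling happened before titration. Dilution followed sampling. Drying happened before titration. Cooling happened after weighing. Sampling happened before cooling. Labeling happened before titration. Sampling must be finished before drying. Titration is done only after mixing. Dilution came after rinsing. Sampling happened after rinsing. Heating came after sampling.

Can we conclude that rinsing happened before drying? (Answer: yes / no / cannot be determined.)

yes

Chain the constraints: rinsing → sampling → drying. Each link is directly stated, so rinsing comes before drying.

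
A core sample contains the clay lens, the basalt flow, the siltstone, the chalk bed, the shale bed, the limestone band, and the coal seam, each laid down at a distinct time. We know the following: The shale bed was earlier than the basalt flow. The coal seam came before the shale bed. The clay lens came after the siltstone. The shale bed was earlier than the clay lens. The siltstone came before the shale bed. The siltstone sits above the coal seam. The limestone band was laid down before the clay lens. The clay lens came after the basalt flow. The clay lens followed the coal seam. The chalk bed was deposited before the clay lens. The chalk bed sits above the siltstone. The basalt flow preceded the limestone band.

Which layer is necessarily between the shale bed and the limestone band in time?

Tracing the constraints gives the shale bed → the basalt flow → the limestone band, so the basalt flow sits after the shale bed and before the limestone band.
No other layer is forced both after the shale bed and before the limestone band.

the basalt flow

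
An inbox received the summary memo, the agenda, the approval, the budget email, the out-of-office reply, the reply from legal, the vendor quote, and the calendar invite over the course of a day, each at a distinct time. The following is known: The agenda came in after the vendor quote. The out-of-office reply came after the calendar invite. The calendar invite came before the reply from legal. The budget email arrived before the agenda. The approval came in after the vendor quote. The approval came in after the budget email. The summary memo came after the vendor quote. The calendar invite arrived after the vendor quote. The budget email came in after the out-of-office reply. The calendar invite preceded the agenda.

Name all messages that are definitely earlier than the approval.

Directly stated before the approval: the budget email and the vendor quote.
The calendar invite reaches the approval via the calendar invite → the out-of-office reply → the budget email → the approval.
The out-of-office reply reaches the approval via the out-of-office reply → the budget email → the approval.

the budget email, the calendar invite, the out-of-office reply, the vendor quote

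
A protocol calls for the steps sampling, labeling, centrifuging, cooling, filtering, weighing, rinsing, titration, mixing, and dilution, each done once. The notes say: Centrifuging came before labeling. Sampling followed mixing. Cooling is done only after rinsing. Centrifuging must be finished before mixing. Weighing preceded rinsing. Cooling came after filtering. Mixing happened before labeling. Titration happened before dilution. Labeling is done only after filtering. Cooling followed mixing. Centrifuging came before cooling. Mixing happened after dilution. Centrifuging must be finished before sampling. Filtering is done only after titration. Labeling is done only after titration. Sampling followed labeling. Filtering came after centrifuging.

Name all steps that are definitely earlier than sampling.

Directly stated before sampling: centrifuging, labeling, and mixing.
Dilution reaches sampling via dilution → mixing → sampling.
Filtering reaches sampling via filtering → labeling → sampling.
Titration reaches sampling via titration → labeling → sampling.
No chain forces cooling (or any of the others) ahead of sampling.

centrifuging, dilution, filtering, labeling, mixing, titration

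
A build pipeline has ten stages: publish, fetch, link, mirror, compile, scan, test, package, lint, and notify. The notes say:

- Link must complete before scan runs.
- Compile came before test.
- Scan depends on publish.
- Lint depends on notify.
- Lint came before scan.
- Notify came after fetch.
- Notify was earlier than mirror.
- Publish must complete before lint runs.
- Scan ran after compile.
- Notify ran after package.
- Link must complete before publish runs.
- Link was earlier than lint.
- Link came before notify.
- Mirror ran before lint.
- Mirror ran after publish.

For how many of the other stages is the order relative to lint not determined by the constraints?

Forced before lint: fetch, link, mirror, notify, package, and publish; forced after lint: scan.
That leaves compile and test with no forced order relative to lint — 2.

2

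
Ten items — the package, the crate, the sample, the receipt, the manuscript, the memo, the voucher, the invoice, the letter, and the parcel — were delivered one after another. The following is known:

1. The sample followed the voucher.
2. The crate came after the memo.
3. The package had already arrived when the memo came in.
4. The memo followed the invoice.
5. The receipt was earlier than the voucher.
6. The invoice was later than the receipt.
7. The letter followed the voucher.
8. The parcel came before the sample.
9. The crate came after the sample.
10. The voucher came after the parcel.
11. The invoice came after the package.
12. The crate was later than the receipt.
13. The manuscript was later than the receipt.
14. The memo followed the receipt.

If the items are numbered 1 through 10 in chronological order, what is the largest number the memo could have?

9

The memo must come before the crate — 1 item forced after it.
Everything else can be placed before the memo in some valid order, so the memo can sit as late as position 10 − 1 = 9.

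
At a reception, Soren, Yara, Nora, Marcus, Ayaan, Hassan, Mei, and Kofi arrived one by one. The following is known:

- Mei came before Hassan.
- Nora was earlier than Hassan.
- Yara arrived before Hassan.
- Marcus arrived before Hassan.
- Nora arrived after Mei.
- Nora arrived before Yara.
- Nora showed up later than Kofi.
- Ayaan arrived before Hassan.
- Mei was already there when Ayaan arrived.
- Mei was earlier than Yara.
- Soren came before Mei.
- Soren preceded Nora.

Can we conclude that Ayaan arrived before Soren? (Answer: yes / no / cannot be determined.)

Tracing the constraints gives Soren → Mei → Ayaan, so Soren must come before Ayaan.
That means Ayaan cannot be before Soren.

no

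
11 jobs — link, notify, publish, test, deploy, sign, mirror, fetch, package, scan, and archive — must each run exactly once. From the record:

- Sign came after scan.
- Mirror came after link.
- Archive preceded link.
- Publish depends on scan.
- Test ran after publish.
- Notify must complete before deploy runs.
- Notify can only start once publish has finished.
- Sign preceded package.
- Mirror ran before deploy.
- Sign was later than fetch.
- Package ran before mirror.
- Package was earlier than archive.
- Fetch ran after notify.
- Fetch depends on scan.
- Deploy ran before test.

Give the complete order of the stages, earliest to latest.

The constraints fix every adjacent pair, so only one ordering works:
scan → publish → notify → fetch → sign → package → archive → link → mirror → deploy → test.

scan, publish, notify, fetch, sign, package, archive, link, mirror, deploy, test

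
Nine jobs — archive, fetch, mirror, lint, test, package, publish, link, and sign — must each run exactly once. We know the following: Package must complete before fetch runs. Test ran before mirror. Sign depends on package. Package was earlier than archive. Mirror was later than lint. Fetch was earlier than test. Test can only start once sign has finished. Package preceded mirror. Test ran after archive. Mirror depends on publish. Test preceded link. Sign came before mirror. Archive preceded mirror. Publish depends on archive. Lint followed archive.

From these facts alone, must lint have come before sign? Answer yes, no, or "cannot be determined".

No chain of stated constraints runs from lint to sign, and none runs from sign to lint either.
So the relative order of lint and sign is not fixed by the given facts.

cannot be determined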